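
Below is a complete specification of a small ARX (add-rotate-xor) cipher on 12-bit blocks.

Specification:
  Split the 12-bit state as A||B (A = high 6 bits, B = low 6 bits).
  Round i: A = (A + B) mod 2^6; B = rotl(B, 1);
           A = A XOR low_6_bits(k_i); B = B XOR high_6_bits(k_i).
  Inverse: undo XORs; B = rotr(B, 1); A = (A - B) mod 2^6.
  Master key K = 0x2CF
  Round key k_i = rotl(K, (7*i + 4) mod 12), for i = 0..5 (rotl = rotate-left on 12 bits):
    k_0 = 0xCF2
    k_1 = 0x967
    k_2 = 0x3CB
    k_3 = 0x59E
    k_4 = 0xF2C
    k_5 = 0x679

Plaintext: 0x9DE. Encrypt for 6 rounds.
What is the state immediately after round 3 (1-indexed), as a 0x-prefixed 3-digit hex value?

s_0 = plaintext = 0x9DE
s_1 = Round(s_0, k_0) = 0xDCF
s_2 = Round(s_1, k_1) = 0x87B
s_3 = Round(s_2, k_2) = 0x5F8
s_4 = Round(s_3, k_3) = 0x467
s_5 = Round(s_4, k_4) = 0x533
s_6 = Round(s_5, k_5) = 0xFBE

0x5F8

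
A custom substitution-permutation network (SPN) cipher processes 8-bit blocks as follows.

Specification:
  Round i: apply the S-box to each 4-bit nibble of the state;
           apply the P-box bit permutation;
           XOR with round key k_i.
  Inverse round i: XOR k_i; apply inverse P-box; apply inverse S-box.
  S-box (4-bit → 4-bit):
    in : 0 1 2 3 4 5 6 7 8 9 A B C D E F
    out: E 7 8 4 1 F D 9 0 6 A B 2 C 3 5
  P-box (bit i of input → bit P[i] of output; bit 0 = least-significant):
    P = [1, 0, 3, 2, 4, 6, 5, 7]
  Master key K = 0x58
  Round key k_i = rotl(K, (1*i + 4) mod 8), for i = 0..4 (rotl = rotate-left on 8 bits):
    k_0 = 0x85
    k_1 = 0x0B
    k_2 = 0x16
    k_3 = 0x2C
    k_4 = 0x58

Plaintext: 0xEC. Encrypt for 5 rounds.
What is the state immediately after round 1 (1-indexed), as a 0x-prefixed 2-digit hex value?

s_0 = plaintext = 0xEC
s_1 = Round(s_0, k_0) = 0xD4
s_2 = Round(s_1, k_1) = 0xA9
s_3 = Round(s_2, k_2) = 0xDF
s_4 = Round(s_3, k_3) = 0x86
s_5 = Round(s_4, k_4) = 0x56

0xD4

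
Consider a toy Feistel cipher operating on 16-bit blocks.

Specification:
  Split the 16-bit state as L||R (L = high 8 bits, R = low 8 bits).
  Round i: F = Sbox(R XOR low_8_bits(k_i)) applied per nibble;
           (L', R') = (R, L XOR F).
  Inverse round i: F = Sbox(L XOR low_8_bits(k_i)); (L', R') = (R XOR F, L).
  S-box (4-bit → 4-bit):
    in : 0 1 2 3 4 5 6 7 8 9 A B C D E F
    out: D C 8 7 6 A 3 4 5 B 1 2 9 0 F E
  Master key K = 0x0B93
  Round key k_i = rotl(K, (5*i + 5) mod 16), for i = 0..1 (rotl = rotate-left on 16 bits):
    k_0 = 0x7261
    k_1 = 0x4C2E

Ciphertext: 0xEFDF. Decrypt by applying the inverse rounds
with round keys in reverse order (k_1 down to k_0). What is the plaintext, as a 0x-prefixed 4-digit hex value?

0x6743

s_0 = ciphertext = 0xEFDF
s_1 = InvRound(s_0, k_1) = 0x43EF
s_2 = InvRound(s_1, k_0) = 0x6743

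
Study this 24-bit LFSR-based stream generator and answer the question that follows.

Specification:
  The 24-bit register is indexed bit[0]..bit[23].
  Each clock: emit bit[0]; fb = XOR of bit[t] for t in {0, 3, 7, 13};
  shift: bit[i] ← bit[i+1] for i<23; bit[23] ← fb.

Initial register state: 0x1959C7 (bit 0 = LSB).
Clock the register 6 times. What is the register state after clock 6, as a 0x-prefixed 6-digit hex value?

reg_0 = 0x1959C7
clock 1: out=1, reg = 0x0CACE3
clock 2: out=1, reg = 0x865671
clock 3: out=1, reg = 0xC32B38
clock 4: out=0, reg = 0x61959C
clock 5: out=0, reg = 0x30CACE
clock 6: out=0, reg = 0x186567

0x186567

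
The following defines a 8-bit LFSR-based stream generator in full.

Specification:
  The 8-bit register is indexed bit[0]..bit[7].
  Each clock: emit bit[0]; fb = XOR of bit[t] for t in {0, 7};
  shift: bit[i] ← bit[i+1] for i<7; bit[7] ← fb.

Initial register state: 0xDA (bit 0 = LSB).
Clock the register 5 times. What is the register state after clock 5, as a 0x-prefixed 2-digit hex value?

reg_0 = 0xDA
clock 1: out=0, reg = 0xED
clock 2: out=1, reg = 0x76
clock 3: out=0, reg = 0x3B
clock 4: out=1, reg = 0x9D
clock 5: out=1, reg = 0x4E

0x4E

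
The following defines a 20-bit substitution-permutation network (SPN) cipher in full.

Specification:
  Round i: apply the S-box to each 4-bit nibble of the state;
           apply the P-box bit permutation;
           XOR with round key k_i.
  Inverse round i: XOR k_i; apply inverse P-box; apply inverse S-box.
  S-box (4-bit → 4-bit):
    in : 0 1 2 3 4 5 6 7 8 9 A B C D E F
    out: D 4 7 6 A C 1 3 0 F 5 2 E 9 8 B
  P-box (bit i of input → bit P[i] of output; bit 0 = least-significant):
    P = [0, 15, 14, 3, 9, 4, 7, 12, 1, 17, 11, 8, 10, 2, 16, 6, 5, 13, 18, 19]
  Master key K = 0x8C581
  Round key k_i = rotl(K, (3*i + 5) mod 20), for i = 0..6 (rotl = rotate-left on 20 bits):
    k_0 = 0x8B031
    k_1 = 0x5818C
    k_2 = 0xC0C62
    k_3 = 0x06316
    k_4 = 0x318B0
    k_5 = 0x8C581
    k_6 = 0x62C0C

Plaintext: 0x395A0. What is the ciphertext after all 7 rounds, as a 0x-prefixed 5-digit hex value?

s_0 = plaintext = 0x395A0
s_1 = Round(s_0, k_0) = 0xDDFFC
s_2 = Round(s_1, k_1) = 0xF56F6
s_3 = Round(s_2, k_2) = 0x53E11
s_4 = Round(s_3, k_3) = 0xD2292
s_5 = Round(s_4, k_4) = 0x8C607
s_6 = Round(s_5, k_5) = 0x95746
s_7 = Round(s_6, k_6) = 0x91C7F

0x91C7F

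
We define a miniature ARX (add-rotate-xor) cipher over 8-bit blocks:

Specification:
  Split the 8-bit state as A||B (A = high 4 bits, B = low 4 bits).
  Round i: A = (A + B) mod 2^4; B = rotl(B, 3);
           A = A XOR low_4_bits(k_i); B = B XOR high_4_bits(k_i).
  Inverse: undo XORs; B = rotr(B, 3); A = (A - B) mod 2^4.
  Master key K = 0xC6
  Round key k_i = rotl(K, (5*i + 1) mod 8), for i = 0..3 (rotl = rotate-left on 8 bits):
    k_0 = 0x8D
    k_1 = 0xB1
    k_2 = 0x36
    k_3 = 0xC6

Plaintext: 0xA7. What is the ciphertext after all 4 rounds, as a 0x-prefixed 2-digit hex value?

s_0 = plaintext = 0xA7
s_1 = Round(s_0, k_0) = 0xC3
s_2 = Round(s_1, k_1) = 0xE2
s_3 = Round(s_2, k_2) = 0x62
s_4 = Round(s_3, k_3) = 0xED

0xED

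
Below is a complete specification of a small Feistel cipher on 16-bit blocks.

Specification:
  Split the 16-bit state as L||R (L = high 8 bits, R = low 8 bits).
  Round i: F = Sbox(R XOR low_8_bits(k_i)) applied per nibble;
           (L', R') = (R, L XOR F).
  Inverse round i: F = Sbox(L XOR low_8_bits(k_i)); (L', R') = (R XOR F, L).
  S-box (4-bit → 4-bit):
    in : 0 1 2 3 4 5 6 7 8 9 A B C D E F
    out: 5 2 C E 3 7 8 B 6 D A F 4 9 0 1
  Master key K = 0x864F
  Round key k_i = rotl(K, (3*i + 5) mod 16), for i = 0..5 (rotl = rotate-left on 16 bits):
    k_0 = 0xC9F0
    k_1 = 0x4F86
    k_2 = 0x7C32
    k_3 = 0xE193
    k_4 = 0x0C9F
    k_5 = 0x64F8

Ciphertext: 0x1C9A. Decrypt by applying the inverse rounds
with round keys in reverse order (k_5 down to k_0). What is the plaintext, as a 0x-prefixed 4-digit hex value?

s_0 = ciphertext = 0x1C9A
s_1 = InvRound(s_0, k_5) = 0x991C
s_2 = InvRound(s_1, k_4) = 0x4499
s_3 = InvRound(s_2, k_3) = 0x0244
s_4 = InvRound(s_3, k_2) = 0xA102
s_5 = InvRound(s_4, k_1) = 0xC9A1
s_6 = InvRound(s_5, k_0) = 0x4CC9

0x4CC9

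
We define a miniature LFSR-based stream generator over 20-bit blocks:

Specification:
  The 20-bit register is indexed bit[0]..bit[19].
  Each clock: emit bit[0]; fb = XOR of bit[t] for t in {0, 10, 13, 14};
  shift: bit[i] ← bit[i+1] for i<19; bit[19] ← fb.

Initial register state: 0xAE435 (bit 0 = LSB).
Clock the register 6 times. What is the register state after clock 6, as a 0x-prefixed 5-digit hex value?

0xC2B90

reg_0 = 0xAE435
clock 1: out=1, reg = 0x5721A
clock 2: out=0, reg = 0x2B90D
clock 3: out=1, reg = 0x15C86
clock 4: out=0, reg = 0x0AE43
clock 5: out=1, reg = 0x85721
clock 6: out=1, reg = 0xC2B90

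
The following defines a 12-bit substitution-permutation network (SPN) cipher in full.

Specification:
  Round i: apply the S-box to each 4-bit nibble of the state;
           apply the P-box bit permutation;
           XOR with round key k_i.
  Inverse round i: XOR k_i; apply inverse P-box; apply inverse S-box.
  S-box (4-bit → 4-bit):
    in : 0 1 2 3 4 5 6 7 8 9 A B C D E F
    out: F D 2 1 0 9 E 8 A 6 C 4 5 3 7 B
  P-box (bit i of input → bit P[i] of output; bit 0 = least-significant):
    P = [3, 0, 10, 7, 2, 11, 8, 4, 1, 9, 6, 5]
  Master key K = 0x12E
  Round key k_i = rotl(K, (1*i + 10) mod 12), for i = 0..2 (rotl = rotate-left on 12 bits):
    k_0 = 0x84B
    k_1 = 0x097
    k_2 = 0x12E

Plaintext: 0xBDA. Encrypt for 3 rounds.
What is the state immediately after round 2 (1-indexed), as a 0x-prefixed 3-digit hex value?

s_0 = plaintext = 0xBDA
s_1 = Round(s_0, k_0) = 0x48F
s_2 = Round(s_1, k_1) = 0x80E
s_3 = Round(s_2, k_2) = 0xE13

0x80E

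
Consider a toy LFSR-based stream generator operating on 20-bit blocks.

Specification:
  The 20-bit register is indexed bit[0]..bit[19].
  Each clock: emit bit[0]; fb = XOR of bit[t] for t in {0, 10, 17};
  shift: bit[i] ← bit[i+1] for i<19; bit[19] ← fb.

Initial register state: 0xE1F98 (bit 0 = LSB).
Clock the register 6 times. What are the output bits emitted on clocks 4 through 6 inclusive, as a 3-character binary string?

reg_0 = 0xE1F98
clock 1: out=0, reg = 0x70FCC
clock 2: out=0, reg = 0x387E6
clock 3: out=0, reg = 0x1C3F3
clock 4: out=1, reg = 0x8E1F9
clock 5: out=1, reg = 0xC70FC
clock 6: out=0, reg = 0x6387E

110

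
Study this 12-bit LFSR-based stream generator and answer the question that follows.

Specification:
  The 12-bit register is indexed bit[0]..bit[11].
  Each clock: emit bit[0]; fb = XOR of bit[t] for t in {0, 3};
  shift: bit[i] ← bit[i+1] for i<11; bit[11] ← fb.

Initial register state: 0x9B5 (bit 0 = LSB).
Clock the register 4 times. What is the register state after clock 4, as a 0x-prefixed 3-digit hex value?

0x39B

reg_0 = 0x9B5
clock 1: out=1, reg = 0xCDA
clock 2: out=0, reg = 0xE6D
clock 3: out=1, reg = 0x736
clock 4: out=0, reg = 0x39B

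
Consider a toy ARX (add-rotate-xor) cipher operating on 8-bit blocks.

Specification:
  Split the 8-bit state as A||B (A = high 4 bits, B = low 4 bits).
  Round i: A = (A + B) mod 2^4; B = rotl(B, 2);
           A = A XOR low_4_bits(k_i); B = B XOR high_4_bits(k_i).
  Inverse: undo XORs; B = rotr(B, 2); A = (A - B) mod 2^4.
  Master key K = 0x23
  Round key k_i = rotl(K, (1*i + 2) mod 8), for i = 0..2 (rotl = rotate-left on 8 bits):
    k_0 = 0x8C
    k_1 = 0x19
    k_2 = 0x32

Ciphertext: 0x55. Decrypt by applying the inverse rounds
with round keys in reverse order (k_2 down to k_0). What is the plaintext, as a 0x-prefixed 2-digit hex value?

0xFA

s_0 = ciphertext = 0x55
s_1 = InvRound(s_0, k_2) = 0xE9
s_2 = InvRound(s_1, k_1) = 0x52
s_3 = InvRound(s_2, k_0) = 0xFA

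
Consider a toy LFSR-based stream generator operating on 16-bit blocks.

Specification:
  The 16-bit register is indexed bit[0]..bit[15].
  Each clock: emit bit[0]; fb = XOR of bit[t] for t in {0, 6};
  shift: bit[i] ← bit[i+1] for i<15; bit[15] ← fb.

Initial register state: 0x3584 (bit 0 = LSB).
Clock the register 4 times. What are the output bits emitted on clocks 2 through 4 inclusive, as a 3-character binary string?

reg_0 = 0x3584
clock 1: out=0, reg = 0x1AC2
clock 2: out=0, reg = 0x8D61
clock 3: out=1, reg = 0x46B0
clock 4: out=0, reg = 0x2358

010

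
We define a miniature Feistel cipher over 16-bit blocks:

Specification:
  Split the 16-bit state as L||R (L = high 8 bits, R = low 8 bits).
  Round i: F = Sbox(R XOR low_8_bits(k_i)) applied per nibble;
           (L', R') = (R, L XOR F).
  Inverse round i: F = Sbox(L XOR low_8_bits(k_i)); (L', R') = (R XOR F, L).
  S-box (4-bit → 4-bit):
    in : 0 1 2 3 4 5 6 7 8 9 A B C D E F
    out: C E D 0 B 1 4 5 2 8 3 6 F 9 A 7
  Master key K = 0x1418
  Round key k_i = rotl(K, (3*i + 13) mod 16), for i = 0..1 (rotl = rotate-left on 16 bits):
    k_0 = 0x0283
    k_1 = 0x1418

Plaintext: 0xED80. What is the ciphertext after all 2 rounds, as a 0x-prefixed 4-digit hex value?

0x2D81

s_0 = plaintext = 0xED80
s_1 = Round(s_0, k_0) = 0x802D
s_2 = Round(s_1, k_1) = 0x2D81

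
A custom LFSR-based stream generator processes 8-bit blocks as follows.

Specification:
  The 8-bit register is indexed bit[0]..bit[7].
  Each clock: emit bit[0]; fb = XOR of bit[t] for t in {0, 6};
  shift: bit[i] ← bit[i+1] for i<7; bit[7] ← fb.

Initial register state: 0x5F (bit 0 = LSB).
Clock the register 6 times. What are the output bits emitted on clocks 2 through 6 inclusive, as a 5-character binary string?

11110

reg_0 = 0x5F
clock 1: out=1, reg = 0x2F
clock 2: out=1, reg = 0x97
clock 3: out=1, reg = 0xCB
clock 4: out=1, reg = 0x65
clock 5: out=1, reg = 0x32
clock 6: out=0, reg = 0x19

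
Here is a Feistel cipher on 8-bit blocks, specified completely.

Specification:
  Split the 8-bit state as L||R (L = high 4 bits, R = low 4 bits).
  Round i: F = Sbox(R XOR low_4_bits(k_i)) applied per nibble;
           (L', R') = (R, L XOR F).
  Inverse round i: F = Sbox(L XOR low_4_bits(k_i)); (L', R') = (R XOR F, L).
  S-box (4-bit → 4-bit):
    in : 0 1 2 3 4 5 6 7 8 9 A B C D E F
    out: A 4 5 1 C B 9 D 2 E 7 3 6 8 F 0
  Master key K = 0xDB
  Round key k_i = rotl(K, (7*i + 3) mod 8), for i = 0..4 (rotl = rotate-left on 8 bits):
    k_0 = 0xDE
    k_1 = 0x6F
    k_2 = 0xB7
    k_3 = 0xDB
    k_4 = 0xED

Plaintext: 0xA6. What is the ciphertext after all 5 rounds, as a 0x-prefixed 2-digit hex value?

0x06

s_0 = plaintext = 0xA6
s_1 = Round(s_0, k_0) = 0x68
s_2 = Round(s_1, k_1) = 0x8B
s_3 = Round(s_2, k_2) = 0xBE
s_4 = Round(s_3, k_3) = 0xE0
s_5 = Round(s_4, k_4) = 0x06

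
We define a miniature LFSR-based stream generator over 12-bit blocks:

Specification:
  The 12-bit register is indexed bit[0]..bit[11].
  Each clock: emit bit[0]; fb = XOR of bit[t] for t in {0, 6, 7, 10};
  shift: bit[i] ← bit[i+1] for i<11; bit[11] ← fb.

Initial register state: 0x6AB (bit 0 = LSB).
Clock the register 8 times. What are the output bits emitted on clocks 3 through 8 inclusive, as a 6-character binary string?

010101

reg_0 = 0x6AB
clock 1: out=1, reg = 0xB55
clock 2: out=1, reg = 0x5AA
clock 3: out=0, reg = 0x2D5
clock 4: out=1, reg = 0x96A
clock 5: out=0, reg = 0xCB5
clock 6: out=1, reg = 0xE5A
clock 7: out=0, reg = 0x72D
clock 8: out=1, reg = 0x396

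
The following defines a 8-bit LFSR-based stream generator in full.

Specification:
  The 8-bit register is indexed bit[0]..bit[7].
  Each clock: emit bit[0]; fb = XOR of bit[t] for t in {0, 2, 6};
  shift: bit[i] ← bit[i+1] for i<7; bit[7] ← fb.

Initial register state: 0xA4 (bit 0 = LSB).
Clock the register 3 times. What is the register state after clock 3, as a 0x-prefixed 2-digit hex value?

0x74

reg_0 = 0xA4
clock 1: out=0, reg = 0xD2
clock 2: out=0, reg = 0xE9
clock 3: out=1, reg = 0x74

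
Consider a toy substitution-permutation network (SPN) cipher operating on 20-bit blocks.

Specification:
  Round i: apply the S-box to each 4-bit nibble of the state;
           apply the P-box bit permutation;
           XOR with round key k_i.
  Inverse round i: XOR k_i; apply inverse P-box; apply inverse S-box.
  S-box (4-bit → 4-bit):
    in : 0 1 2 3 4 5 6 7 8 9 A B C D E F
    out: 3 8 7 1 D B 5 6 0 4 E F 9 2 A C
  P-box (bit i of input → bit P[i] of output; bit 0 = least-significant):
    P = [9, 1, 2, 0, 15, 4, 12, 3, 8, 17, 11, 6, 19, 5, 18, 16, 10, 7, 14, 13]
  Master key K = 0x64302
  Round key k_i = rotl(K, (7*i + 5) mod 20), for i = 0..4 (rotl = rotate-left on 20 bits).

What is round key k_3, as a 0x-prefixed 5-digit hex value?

0x0C099

K = 0x64302
k_0 = rotl(K, (7*0+5) mod 20) = rotl(K, 5) = 0x8604C
k_1 = rotl(K, (7*1+5) mod 20) = rotl(K, 12) = 0x02643
k_2 = rotl(K, (7*2+5) mod 20) = rotl(K, 19) = 0x32181
k_3 = rotl(K, (7*3+5) mod 20) = rotl(K, 6) = 0x0C099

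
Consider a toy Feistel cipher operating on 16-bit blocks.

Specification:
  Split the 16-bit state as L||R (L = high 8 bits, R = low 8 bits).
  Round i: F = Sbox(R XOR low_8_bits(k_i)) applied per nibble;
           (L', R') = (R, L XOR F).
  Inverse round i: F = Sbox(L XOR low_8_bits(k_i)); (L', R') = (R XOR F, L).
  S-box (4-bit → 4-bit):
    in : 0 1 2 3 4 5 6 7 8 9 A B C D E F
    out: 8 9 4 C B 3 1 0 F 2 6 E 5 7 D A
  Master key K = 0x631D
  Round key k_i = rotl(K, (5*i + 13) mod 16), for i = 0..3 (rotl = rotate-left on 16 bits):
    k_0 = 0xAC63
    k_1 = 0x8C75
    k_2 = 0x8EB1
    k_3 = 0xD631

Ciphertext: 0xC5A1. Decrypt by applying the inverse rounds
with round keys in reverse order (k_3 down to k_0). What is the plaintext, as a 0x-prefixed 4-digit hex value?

s_0 = ciphertext = 0xC5A1
s_1 = InvRound(s_0, k_3) = 0x0AC5
s_2 = InvRound(s_1, k_2) = 0x2B0A
s_3 = InvRound(s_2, k_1) = 0x372B
s_4 = InvRound(s_3, k_0) = 0x1037

0x1037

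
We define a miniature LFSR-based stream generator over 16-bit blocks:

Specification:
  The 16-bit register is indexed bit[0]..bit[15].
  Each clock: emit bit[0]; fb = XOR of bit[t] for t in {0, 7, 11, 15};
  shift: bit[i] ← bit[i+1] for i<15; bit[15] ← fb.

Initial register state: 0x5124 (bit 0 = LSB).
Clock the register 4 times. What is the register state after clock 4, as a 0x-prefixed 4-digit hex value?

reg_0 = 0x5124
clock 1: out=0, reg = 0x2892
clock 2: out=0, reg = 0x1449
clock 3: out=1, reg = 0x8A24
clock 4: out=0, reg = 0x4512

0x4512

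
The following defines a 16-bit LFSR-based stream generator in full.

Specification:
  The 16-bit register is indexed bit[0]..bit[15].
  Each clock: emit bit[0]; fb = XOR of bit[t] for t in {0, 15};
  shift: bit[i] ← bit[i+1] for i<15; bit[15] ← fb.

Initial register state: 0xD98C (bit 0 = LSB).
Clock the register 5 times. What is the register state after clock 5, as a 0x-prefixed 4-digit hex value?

reg_0 = 0xD98C
clock 1: out=0, reg = 0xECC6
clock 2: out=0, reg = 0xF663
clock 3: out=1, reg = 0x7B31
clock 4: out=1, reg = 0xBD98
clock 5: out=0, reg = 0xDECC

0xDECC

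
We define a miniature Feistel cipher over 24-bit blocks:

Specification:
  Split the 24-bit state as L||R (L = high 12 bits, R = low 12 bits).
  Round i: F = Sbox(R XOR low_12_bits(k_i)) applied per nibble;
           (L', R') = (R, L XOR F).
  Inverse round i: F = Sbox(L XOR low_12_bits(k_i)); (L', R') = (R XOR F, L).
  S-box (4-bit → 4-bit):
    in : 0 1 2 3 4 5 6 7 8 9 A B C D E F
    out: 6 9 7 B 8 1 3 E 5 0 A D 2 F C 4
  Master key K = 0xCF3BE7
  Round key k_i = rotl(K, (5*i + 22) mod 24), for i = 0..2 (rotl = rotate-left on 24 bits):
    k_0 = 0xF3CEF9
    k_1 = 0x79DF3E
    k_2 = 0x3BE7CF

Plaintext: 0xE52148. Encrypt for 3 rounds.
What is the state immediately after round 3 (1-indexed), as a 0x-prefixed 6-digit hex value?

0x099498

s_0 = plaintext = 0xE52148
s_1 = Round(s_0, k_0) = 0x148A8B
s_2 = Round(s_1, k_1) = 0xA8B099
s_3 = Round(s_2, k_2) = 0x099498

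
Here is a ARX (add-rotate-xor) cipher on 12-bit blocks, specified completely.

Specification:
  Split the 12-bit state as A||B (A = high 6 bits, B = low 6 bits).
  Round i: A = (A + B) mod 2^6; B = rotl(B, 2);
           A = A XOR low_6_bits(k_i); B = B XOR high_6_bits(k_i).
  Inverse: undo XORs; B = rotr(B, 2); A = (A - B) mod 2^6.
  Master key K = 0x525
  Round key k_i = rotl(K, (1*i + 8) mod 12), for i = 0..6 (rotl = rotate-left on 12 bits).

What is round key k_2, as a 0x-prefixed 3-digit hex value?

K = 0x525
k_0 = rotl(K, (1*0+8) mod 12) = rotl(K, 8) = 0x552
k_1 = rotl(K, (1*1+8) mod 12) = rotl(K, 9) = 0xAA4
k_2 = rotl(K, (1*2+8) mod 12) = rotl(K, 10) = 0x549

0x549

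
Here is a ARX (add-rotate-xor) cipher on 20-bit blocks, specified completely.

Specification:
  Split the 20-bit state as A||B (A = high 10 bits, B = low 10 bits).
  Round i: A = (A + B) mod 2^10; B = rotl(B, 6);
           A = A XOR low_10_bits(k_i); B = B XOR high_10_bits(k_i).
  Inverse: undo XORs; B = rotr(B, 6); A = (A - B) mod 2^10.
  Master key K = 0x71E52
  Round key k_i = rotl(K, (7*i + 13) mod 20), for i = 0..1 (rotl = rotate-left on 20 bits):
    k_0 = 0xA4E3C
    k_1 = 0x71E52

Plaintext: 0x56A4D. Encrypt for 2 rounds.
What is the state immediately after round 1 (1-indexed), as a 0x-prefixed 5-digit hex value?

s_0 = plaintext = 0x56A4D
s_1 = Round(s_0, k_0) = 0x66DF7
s_2 = Round(s_1, k_1) = 0x70018

0x66DF7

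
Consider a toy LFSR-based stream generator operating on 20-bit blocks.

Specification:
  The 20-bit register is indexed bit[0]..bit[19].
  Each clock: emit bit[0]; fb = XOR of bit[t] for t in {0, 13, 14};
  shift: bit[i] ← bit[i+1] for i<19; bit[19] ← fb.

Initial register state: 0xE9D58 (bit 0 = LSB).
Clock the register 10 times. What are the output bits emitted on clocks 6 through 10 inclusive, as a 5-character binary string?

01010

reg_0 = 0xE9D58
clock 1: out=0, reg = 0x74EAC
clock 2: out=0, reg = 0xBA756
clock 3: out=0, reg = 0xDD3AB
clock 4: out=1, reg = 0x6E9D5
clock 5: out=1, reg = 0xB74EA
clock 6: out=0, reg = 0x5BA75
clock 7: out=1, reg = 0x2DD3A
clock 8: out=0, reg = 0x96E9D
clock 9: out=1, reg = 0xCB74E
clock 10: out=0, reg = 0xE5BA7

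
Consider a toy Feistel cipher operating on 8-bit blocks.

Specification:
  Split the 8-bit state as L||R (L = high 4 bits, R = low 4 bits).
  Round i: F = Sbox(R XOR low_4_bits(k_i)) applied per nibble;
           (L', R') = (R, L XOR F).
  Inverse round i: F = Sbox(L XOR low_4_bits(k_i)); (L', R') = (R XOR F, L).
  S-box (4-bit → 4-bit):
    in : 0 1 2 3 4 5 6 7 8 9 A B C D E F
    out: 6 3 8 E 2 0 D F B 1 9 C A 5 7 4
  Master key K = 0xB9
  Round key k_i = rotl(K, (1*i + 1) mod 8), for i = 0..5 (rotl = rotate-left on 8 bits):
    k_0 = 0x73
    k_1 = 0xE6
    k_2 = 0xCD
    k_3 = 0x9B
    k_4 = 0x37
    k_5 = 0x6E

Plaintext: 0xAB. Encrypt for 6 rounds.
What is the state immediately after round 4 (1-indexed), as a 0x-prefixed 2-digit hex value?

s_0 = plaintext = 0xAB
s_1 = Round(s_0, k_0) = 0xB1
s_2 = Round(s_1, k_1) = 0x14
s_3 = Round(s_2, k_2) = 0x40
s_4 = Round(s_3, k_3) = 0x08
s_5 = Round(s_4, k_4) = 0x84
s_6 = Round(s_5, k_5) = 0x41

0x08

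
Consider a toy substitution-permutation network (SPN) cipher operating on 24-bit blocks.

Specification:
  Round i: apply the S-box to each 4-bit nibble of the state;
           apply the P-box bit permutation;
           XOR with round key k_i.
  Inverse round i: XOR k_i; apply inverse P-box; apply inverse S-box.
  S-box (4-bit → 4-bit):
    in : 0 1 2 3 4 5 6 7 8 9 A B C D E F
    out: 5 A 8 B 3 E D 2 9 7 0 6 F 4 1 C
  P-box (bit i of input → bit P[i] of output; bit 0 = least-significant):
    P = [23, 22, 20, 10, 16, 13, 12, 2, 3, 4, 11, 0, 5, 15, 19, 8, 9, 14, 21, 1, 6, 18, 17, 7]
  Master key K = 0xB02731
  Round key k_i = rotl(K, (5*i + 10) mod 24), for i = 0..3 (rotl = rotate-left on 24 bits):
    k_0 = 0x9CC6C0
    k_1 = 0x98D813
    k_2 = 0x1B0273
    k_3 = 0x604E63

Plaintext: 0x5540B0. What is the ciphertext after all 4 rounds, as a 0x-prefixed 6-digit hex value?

s_0 = plaintext = 0x5540B0
s_1 = Round(s_0, k_0) = 0x2A3E6A
s_2 = Round(s_1, k_1) = 0x9949BF
s_3 = Round(s_2, k_2) = 0x2DFC0B
s_4 = Round(s_3, k_3) = 0x1957FA

0x1957FA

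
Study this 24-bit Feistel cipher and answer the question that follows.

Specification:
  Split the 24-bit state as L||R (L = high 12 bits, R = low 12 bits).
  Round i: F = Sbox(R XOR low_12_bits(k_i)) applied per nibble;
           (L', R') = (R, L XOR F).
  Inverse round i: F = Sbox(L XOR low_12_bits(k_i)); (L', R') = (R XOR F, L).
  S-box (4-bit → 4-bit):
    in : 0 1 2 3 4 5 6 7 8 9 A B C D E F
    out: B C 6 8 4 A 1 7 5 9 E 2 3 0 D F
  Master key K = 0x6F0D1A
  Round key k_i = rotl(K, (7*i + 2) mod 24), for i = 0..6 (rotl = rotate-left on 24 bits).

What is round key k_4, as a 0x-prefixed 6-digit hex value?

K = 0x6F0D1A
k_0 = rotl(K, (7*0+2) mod 24) = rotl(K, 2) = 0xBC3469
k_1 = rotl(K, (7*1+2) mod 24) = rotl(K, 9) = 0x1A34DE
k_2 = rotl(K, (7*2+2) mod 24) = rotl(K, 16) = 0x1A6F0D
k_3 = rotl(K, (7*3+2) mod 24) = rotl(K, 23) = 0x37868D
k_4 = rotl(K, (7*4+2) mod 24) = rotl(K, 6) = 0xC3469B

0xC3469B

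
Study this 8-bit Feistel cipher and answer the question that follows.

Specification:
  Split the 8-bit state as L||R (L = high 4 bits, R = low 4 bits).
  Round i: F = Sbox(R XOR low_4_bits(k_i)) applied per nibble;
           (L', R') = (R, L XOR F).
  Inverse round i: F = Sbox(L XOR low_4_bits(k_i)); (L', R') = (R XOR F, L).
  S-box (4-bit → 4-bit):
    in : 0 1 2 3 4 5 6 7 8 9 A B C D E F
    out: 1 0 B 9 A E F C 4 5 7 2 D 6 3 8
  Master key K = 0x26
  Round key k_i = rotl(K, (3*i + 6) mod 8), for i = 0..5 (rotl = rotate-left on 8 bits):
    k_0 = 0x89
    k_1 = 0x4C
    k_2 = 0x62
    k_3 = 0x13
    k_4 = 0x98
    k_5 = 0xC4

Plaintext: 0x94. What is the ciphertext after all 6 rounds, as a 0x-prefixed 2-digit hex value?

s_0 = plaintext = 0x94
s_1 = Round(s_0, k_0) = 0x4F
s_2 = Round(s_1, k_1) = 0xFD
s_3 = Round(s_2, k_2) = 0xD7
s_4 = Round(s_3, k_3) = 0x77
s_5 = Round(s_4, k_4) = 0x7F
s_6 = Round(s_5, k_5) = 0xF5

0xF5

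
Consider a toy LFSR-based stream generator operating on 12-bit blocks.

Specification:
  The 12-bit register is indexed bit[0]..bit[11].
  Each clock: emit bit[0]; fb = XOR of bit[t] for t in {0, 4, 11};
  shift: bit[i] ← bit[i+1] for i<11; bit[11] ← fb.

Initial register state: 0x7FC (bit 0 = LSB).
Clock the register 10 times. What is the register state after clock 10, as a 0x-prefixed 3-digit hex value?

0x605

reg_0 = 0x7FC
clock 1: out=0, reg = 0xBFE
clock 2: out=0, reg = 0x5FF
clock 3: out=1, reg = 0x2FF
clock 4: out=1, reg = 0x17F
clock 5: out=1, reg = 0x0BF
clock 6: out=1, reg = 0x05F
clock 7: out=1, reg = 0x02F
clock 8: out=1, reg = 0x817
clock 9: out=1, reg = 0xC0B
clock 10: out=1, reg = 0x605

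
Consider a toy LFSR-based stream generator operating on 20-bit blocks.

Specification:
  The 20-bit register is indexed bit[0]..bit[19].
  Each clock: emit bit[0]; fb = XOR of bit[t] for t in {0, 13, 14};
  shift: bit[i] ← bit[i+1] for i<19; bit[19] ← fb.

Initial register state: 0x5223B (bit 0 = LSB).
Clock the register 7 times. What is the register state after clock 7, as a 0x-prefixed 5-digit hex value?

reg_0 = 0x5223B
clock 1: out=1, reg = 0x2911D
clock 2: out=1, reg = 0x9488E
clock 3: out=0, reg = 0xCA447
clock 4: out=1, reg = 0x65223
clock 5: out=1, reg = 0x32911
clock 6: out=1, reg = 0x19488
clock 7: out=0, reg = 0x0CA44

0x0CA44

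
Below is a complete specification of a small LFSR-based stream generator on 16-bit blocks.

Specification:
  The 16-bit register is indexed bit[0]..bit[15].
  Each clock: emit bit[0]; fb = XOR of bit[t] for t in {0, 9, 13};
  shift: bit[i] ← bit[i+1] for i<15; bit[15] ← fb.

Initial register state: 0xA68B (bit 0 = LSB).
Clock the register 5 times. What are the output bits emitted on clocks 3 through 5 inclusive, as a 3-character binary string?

010

reg_0 = 0xA68B
clock 1: out=1, reg = 0xD345
clock 2: out=1, reg = 0x69A2
clock 3: out=0, reg = 0xB4D1
clock 4: out=1, reg = 0x5A68
clock 5: out=0, reg = 0xAD34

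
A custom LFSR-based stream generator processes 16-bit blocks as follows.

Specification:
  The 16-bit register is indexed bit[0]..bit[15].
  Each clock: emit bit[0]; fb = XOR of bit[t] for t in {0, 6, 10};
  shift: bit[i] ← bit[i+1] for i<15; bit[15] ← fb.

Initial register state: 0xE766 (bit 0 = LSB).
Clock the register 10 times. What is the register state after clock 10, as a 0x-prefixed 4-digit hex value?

0x10B9

reg_0 = 0xE766
clock 1: out=0, reg = 0x73B3
clock 2: out=1, reg = 0xB9D9
clock 3: out=1, reg = 0x5CEC
clock 4: out=0, reg = 0x2E76
clock 5: out=0, reg = 0x173B
clock 6: out=1, reg = 0x0B9D
clock 7: out=1, reg = 0x85CE
clock 8: out=0, reg = 0x42E7
clock 9: out=1, reg = 0x2173
clock 10: out=1, reg = 0x10B9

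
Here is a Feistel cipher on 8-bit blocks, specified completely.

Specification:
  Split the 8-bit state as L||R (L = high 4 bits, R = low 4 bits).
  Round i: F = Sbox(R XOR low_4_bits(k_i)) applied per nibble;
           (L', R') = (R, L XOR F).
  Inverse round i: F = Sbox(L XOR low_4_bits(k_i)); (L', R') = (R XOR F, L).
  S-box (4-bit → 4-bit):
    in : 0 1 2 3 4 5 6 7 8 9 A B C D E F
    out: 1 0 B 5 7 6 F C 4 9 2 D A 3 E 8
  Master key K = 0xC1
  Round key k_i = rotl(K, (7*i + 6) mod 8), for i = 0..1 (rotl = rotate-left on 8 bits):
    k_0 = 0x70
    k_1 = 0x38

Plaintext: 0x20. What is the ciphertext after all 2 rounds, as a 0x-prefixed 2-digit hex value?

s_0 = plaintext = 0x20
s_1 = Round(s_0, k_0) = 0x03
s_2 = Round(s_1, k_1) = 0x3D

0x3D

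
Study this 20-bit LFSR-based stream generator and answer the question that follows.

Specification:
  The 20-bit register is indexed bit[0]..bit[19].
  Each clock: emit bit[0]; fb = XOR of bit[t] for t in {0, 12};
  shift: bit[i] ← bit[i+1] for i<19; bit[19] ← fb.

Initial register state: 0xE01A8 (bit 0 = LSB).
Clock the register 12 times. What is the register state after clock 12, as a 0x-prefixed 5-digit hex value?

reg_0 = 0xE01A8
clock 1: out=0, reg = 0x700D4
clock 2: out=0, reg = 0x3806A
clock 3: out=0, reg = 0x1C035
clock 4: out=1, reg = 0x8E01A
clock 5: out=0, reg = 0x4700D
clock 6: out=1, reg = 0x23806
clock 7: out=0, reg = 0x91C03
clock 8: out=1, reg = 0x48E01
clock 9: out=1, reg = 0xA4700
clock 10: out=0, reg = 0x52380
clock 11: out=0, reg = 0x291C0
clock 12: out=0, reg = 0x948E0

0x948E0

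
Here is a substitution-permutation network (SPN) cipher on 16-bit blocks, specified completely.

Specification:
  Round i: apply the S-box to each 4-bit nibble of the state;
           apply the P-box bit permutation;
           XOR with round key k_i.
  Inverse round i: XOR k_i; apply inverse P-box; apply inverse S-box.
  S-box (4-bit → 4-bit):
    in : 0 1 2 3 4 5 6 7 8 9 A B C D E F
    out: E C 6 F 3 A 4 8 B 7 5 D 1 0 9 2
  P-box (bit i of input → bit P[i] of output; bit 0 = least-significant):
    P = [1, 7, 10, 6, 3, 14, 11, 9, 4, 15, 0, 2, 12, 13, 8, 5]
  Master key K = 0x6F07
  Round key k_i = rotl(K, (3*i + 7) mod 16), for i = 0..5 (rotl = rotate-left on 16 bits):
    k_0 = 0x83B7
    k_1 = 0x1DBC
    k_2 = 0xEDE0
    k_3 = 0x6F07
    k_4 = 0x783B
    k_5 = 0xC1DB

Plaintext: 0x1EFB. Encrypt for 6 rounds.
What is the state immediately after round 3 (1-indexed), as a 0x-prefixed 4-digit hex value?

0x0C11

s_0 = plaintext = 0x1EFB
s_1 = Round(s_0, k_0) = 0xC6C1
s_2 = Round(s_1, k_1) = 0x09F5
s_3 = Round(s_2, k_2) = 0x0C11
s_4 = Round(s_3, k_3) = 0x4077
s_5 = Round(s_4, k_4) = 0xCA7E
s_6 = Round(s_5, k_5) = 0xD388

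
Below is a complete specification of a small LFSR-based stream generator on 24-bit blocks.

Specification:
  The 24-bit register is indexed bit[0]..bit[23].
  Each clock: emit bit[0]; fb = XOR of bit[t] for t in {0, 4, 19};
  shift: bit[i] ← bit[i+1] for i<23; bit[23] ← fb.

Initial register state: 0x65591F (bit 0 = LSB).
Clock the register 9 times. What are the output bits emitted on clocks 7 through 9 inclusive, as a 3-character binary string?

reg_0 = 0x65591F
clock 1: out=1, reg = 0x32AC8F
clock 2: out=1, reg = 0x995647
clock 3: out=1, reg = 0x4CAB23
clock 4: out=1, reg = 0x265591
clock 5: out=1, reg = 0x132AC8
clock 6: out=0, reg = 0x099564
clock 7: out=0, reg = 0x84CAB2
clock 8: out=0, reg = 0xC26559
clock 9: out=1, reg = 0x6132AC

001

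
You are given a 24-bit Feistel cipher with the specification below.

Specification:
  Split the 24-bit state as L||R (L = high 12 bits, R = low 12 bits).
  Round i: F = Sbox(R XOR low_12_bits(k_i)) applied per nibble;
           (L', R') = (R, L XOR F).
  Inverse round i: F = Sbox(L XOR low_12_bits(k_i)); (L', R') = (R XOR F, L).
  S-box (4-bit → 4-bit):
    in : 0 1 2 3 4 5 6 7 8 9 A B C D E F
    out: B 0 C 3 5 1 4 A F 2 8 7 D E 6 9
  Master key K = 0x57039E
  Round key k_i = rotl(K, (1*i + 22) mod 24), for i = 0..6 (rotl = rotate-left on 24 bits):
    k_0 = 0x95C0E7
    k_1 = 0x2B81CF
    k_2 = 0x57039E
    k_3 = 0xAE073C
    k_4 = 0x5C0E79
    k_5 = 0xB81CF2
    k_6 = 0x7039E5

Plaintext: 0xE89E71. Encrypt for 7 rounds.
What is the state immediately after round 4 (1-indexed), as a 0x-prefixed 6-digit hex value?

0x12E831

s_0 = plaintext = 0xE89E71
s_1 = Round(s_0, k_0) = 0xE718AD
s_2 = Round(s_1, k_1) = 0x8ADC3D
s_3 = Round(s_2, k_2) = 0xC3D12E
s_4 = Round(s_3, k_3) = 0x12E831
s_5 = Round(s_4, k_4) = 0x831571
s_6 = Round(s_5, k_5) = 0x571AC2
s_7 = Round(s_6, k_6) = 0xAC26BB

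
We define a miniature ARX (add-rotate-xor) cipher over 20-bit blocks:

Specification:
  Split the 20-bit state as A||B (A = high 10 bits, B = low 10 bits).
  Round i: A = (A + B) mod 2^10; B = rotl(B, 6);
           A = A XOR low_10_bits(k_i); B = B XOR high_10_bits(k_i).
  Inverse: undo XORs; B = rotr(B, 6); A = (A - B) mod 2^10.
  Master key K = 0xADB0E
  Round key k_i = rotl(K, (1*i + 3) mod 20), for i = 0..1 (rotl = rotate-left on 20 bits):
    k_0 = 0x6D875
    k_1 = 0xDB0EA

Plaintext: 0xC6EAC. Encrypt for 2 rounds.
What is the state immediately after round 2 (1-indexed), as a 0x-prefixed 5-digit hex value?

0x29045

s_0 = plaintext = 0xC6EAC
s_1 = Round(s_0, k_0) = 0x6CA9C
s_2 = Round(s_1, k_1) = 0x29045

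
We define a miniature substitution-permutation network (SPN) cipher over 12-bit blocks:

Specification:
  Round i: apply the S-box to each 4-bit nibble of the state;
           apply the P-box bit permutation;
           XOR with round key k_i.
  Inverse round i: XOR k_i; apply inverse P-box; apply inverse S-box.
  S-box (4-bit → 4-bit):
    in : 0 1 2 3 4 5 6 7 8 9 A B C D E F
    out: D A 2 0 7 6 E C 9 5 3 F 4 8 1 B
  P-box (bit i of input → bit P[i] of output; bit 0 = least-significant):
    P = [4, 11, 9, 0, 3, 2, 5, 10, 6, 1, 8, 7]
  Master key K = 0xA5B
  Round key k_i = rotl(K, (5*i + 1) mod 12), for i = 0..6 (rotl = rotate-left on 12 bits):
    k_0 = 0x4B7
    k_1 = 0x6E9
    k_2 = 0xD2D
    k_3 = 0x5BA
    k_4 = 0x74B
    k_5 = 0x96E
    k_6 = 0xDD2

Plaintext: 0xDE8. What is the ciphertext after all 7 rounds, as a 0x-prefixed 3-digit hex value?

s_0 = plaintext = 0xDE8
s_1 = Round(s_0, k_0) = 0x42E
s_2 = Round(s_1, k_1) = 0x7BF
s_3 = Round(s_2, k_2) = 0x090
s_4 = Round(s_3, k_3) = 0x643
s_5 = Round(s_4, k_4) = 0x6E5
s_6 = Round(s_5, k_5) = 0x2E4
s_7 = Round(s_6, k_6) = 0x7C8

0x7C8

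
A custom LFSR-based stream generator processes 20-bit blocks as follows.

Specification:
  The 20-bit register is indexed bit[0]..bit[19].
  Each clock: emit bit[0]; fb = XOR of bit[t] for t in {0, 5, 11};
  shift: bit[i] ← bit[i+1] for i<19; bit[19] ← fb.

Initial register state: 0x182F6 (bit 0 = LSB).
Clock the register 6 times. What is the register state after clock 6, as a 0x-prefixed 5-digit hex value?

0x4460B

reg_0 = 0x182F6
clock 1: out=0, reg = 0x8C17B
clock 2: out=1, reg = 0x460BD
clock 3: out=1, reg = 0x2305E
clock 4: out=0, reg = 0x1182F
clock 5: out=1, reg = 0x88C17
clock 6: out=1, reg = 0x4460B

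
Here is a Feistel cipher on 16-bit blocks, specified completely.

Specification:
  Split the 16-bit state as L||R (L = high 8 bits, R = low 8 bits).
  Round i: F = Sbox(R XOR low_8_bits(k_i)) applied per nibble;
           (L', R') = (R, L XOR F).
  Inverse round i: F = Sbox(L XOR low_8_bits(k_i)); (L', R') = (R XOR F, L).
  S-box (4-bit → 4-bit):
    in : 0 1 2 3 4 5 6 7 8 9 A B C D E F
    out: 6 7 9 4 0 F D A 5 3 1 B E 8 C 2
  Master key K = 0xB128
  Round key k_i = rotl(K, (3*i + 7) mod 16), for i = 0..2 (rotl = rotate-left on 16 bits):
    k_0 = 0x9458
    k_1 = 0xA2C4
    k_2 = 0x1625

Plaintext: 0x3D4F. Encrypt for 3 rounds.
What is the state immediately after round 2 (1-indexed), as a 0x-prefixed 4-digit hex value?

0x471B

s_0 = plaintext = 0x3D4F
s_1 = Round(s_0, k_0) = 0x4F47
s_2 = Round(s_1, k_1) = 0x471B
s_3 = Round(s_2, k_2) = 0x1B0B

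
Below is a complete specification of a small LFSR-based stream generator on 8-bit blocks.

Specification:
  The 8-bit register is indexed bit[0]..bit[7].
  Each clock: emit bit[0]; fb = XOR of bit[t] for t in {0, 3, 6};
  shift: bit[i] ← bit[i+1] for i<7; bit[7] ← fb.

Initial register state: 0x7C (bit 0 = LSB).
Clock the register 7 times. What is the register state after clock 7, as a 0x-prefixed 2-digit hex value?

0xB4

reg_0 = 0x7C
clock 1: out=0, reg = 0x3E
clock 2: out=0, reg = 0x9F
clock 3: out=1, reg = 0x4F
clock 4: out=1, reg = 0xA7
clock 5: out=1, reg = 0xD3
clock 6: out=1, reg = 0x69
clock 7: out=1, reg = 0xB4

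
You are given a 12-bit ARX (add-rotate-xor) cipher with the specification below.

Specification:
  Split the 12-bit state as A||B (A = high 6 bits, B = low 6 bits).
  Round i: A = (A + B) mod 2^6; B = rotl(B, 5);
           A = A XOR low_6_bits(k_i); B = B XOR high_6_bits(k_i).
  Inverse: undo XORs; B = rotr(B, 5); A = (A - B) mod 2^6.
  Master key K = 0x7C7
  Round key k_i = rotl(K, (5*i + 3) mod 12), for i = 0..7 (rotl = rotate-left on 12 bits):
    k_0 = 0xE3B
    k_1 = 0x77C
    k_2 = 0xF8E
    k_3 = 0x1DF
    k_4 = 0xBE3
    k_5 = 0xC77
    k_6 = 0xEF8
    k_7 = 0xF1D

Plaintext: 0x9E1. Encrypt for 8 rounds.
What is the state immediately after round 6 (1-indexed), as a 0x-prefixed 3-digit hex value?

0x065

s_0 = plaintext = 0x9E1
s_1 = Round(s_0, k_0) = 0xCC8
s_2 = Round(s_1, k_1) = 0x1D9
s_3 = Round(s_2, k_2) = 0xB92
s_4 = Round(s_3, k_3) = 0x7CE
s_5 = Round(s_4, k_4) = 0x3A8
s_6 = Round(s_5, k_5) = 0x065
s_7 = Round(s_6, k_6) = 0x789
s_8 = Round(s_7, k_7) = 0xE98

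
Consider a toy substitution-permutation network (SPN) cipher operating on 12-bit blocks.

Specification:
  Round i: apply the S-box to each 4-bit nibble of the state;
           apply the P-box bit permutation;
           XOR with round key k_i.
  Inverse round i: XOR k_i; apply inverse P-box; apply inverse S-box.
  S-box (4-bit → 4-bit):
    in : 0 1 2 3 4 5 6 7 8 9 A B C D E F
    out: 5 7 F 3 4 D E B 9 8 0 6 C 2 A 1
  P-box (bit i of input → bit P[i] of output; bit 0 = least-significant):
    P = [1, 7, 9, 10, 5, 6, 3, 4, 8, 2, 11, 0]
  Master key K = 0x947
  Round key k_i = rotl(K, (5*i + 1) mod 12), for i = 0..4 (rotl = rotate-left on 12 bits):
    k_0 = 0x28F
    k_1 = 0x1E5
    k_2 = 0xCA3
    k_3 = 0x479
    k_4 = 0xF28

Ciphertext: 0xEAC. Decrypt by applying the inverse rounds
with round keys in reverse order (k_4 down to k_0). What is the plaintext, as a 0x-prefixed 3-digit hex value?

s_0 = ciphertext = 0xEAC
s_1 = InvRound(s_0, k_4) = 0x3AD
s_2 = InvRound(s_1, k_3) = 0x3E6
s_3 = InvRound(s_2, k_2) = 0x2DC
s_4 = InvRound(s_3, k_1) = 0x854
s_5 = InvRound(s_4, k_0) = 0xC61

0xC61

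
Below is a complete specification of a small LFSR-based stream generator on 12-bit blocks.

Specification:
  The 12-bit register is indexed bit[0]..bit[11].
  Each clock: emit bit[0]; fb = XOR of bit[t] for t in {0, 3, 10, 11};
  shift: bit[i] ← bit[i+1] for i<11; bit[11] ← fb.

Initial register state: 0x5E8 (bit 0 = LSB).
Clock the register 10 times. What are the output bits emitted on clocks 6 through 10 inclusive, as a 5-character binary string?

reg_0 = 0x5E8
clock 1: out=0, reg = 0x2F4
clock 2: out=0, reg = 0x17A
clock 3: out=0, reg = 0x8BD
clock 4: out=1, reg = 0xC5E
clock 5: out=0, reg = 0xE2F
clock 6: out=1, reg = 0x717
clock 7: out=1, reg = 0x38B
clock 8: out=1, reg = 0x1C5
clock 9: out=1, reg = 0x8E2
clock 10: out=0, reg = 0xC71

11110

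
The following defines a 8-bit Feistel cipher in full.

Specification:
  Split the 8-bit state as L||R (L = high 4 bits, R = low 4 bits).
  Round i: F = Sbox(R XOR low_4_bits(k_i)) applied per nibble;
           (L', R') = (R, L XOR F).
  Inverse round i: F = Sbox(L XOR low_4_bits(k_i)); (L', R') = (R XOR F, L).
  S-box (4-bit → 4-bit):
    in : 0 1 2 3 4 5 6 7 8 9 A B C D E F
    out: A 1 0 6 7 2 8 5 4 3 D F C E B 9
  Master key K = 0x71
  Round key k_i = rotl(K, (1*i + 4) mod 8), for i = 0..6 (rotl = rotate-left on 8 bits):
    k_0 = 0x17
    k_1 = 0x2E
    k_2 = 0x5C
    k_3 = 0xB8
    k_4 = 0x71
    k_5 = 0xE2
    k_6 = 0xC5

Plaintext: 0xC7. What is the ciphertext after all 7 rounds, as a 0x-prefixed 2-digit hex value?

0x2F

s_0 = plaintext = 0xC7
s_1 = Round(s_0, k_0) = 0x76
s_2 = Round(s_1, k_1) = 0x63
s_3 = Round(s_2, k_2) = 0x3F
s_4 = Round(s_3, k_3) = 0xF6
s_5 = Round(s_4, k_4) = 0x6A
s_6 = Round(s_5, k_5) = 0xA2
s_7 = Round(s_6, k_6) = 0x2F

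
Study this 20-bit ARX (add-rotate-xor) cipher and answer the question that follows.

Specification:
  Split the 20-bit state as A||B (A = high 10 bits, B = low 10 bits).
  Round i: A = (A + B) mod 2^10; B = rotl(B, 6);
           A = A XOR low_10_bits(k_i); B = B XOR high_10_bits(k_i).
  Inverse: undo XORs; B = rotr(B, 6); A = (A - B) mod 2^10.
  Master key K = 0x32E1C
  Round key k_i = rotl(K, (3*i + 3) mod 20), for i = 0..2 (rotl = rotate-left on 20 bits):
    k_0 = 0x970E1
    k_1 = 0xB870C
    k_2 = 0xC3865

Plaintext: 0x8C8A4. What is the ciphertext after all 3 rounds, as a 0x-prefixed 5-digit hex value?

s_0 = plaintext = 0x8C8A4
s_1 = Round(s_0, k_0) = 0x8DF56
s_2 = Round(s_1, k_1) = 0xA0754
s_3 = Round(s_2, k_2) = 0x6C23B

0x6C23B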